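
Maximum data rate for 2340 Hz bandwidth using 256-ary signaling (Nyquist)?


Rate = 2 * B * log2(M) = 2 * 2340 * 8.0 = 37440.0

37440.0 bps


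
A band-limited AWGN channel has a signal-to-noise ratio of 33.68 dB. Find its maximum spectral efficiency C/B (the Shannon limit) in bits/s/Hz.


SNR_linear = 10^(33.68/10) = 2333.4581; C/B = log2(1 + SNR_linear) = log2(1 + 2333.4581) = 11.1889

11.1889 bits/s/Hz


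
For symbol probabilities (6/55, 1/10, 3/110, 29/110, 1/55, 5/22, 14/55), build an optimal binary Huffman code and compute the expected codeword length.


Huffman construction (repeatedly merge the two least-probable nodes; each merge adds 1 bit to every symbol beneath it): 1/55 + 3/110 = 1/22; 1/22 + 1/10 = 8/55; 6/55 + 8/55 = 14/55; 5/22 + 14/55 = 53/110; 14/55 + 29/110 = 57/110; 53/110 + 57/110 = 1. Resulting codeword lengths (in the order the probabilities were given): (3, 4, 5, 2, 5, 2, 2). L_avg = sum(p_i * l_i) = 6/55*3 + 1/10*4 + 3/110*5 + 29/110*2 + 1/55*5 + 5/22*2 + 14/55*2 = 269/110 = 2.4455

2.4455 bits


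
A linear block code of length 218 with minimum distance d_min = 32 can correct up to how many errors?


Correction capability = floor((d-1)/2) = floor((32-1)/2) = 15

15 errors


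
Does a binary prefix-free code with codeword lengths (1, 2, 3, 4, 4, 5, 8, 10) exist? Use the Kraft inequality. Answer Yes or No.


Kraft sum = sum(2^(-l_i)) = 1.0361, need <= 1. Result: violated (a binary prefix-free code with these lengths cannot exist)

No


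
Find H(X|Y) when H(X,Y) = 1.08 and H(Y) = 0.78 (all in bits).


H(X|Y) = H(X,Y) - H(Y) = 1.08 - 0.78 = 0.3

0.3 bits


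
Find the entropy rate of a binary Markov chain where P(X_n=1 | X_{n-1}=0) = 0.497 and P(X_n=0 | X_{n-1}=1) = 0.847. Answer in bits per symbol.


Stationary distribution: pi_0 = p10/(p01+p10) = 0.6302, pi_1 = 0.3698. Entropy rate H' = pi_0*H(p01) + pi_1*H(p10) = 0.6302*1.0 + 0.3698*0.6173 = 0.8585

0.8585 bits/symbol


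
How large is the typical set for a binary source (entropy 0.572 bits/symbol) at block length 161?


log2|A_typical| = nH = 161 * 0.572 = 92.092, so |A_typical| ~ 2^92.092 = 5.278e+27

5.278e+27


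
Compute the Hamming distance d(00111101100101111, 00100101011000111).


Count differing positions: . . . ^ ^ . . . ^ ^ ^ ^ . ^ . . . = 7 differences

7


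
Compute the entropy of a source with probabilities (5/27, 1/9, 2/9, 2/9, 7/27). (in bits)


H = -sum(p_i * log2(p_i)). Terms: -(5/27)*log2(5/27) = 0.450548; -(1/9)*log2(1/9) = 0.352214; -(2/9)*log2(2/9) = 0.482206; -(2/9)*log2(2/9) = 0.482206; -(7/27)*log2(7/27) = 0.504916. H = 0.450548 + 0.352214 + 0.482206 + 0.482206 + 0.504916 = 2.2721

2.2721 bits


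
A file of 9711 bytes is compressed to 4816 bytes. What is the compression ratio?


Ratio = original / compressed = 9711 / 4816 = 2.0164

2.0164


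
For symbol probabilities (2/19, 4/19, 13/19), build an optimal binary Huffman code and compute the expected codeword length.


Huffman construction (repeatedly merge the two least-probable nodes; each merge adds 1 bit to every symbol beneath it): 2/19 + 4/19 = 6/19; 6/19 + 13/19 = 1. Resulting codeword lengths (in the order the probabilities were given): (2, 2, 1). L_avg = sum(p_i * l_i) = 2/19*2 + 4/19*2 + 13/19*1 = 25/19 = 1.3158

1.3158 bits


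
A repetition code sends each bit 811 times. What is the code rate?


Rate = k/n = 1/811

1/811


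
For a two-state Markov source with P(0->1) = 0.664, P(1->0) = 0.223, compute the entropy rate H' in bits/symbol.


Stationary distribution: pi_0 = p10/(p01+p10) = 0.2514, pi_1 = 0.7486. Entropy rate H' = pi_0*H(p01) + pi_1*H(p10) = 0.2514*0.9209 + 0.7486*0.7656 = 0.8047

0.8047 bits/symbol


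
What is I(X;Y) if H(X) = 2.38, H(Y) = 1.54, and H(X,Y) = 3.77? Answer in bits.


I(X;Y) = H(X) + H(Y) - H(X,Y) = 2.38 + 1.54 - 3.77 = 0.15

0.15 bits


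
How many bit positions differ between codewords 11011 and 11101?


Count differing positions: . . ^ ^ . = 2 differences

2


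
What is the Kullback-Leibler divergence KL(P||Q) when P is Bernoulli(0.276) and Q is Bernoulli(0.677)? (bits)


KL = p*log2(p/q) + (1-p)*log2((1-p)/(1-q)) = 0.276*log2(0.276/0.677) + 0.724*log2(0.724/0.323) = 0.4858

0.4858 bits


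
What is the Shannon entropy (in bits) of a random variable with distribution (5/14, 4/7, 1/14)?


H = -sum(p_i * log2(p_i)). Terms: -(5/14)*log2(5/14) = 0.530510; -(4/7)*log2(4/7) = 0.461346; -(1/14)*log2(1/14) = 0.271954. H = 0.530510 + 0.461346 + 0.271954 = 1.2638

1.2638 bits


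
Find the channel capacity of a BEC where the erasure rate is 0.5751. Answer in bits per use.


C = 1 - epsilon = 1 - 0.5751 = 0.4249

0.4249 bits


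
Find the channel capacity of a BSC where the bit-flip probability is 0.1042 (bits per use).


H(p) = -p*log2(p) - (1-p)*log2(1-p) = -0.1042*log2(0.1042) - 0.8958*log2(0.8958) = 0.339960 + 0.142210 = 0.4822. C = 1 - H(p) = 1 - 0.4822 = 0.5178

0.5178 bits


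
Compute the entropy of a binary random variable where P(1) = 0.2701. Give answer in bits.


H = -p*log2(p) - (1-p)*log2(1-p). -0.2701*log2(0.2701) = 0.510066; -0.7299*log2(0.7299) = 0.331542. H = 0.510066 + 0.331542 = 0.8416

0.8416 bits


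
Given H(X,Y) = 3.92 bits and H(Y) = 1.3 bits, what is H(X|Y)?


H(X|Y) = H(X,Y) - H(Y) = 3.92 - 1.3 = 2.62

2.62 bits


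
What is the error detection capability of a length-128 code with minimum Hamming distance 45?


Detection capability = d_min - 1 = 45 - 1 = 44

44 errors


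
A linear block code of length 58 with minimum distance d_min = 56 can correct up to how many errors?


Correction capability = floor((d-1)/2) = floor((56-1)/2) = 27

27 errors


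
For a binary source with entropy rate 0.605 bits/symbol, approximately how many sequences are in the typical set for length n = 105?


log2|A_typical| = nH = 105 * 0.605 = 63.525, so |A_typical| ~ 2^63.525 = 1.327e+19

1.327e+19


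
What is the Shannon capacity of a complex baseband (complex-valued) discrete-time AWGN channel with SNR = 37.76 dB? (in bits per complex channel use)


SNR_linear = 10^(37.76/10) = 5970.3529; C = log2(1 + SNR_linear) = log2(1 + 5970.3529) = 12.5438

12.5438 bits/channel use


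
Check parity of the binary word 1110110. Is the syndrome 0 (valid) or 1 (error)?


Syndrome = XOR of all bits = 1 XOR 1 XOR 1 XOR 0 XOR 1 XOR 1 XOR 0 = 1

1


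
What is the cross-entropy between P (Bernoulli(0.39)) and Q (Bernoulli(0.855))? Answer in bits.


H(P,Q) = -p*log2(q) - (1-p)*log2(1-q). -0.39*log2(0.855) = 0.088141; -0.61*log2(0.145) = 1.699384. H(P,Q) = 0.088141 + 1.699384 = 1.7875

1.7875 bits


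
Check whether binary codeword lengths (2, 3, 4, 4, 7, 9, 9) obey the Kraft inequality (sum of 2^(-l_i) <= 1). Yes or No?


Kraft sum = sum(2^(-l_i)) = 0.5117, need <= 1. Result: satisfied (a binary prefix-free code with these lengths exists)

Yes


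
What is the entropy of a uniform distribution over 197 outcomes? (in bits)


H = log2(n) = log2(197) = 7.6221

7.6221 bits


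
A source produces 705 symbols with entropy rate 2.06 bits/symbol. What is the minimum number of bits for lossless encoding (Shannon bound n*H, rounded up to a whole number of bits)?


Minimum bits >= n * H = 705 * 2.06 = 1452.3, rounded up to a whole number of bits = 1453

1453 bits


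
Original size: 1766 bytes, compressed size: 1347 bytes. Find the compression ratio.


Ratio = original / compressed = 1766 / 1347 = 1.3111

1.3111


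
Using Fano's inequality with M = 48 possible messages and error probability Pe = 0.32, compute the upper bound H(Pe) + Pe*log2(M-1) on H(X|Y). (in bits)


H(Pe) = -Pe*log2(Pe) - (1-Pe)*log2(1-Pe) = -0.32*log2(0.32) - 0.68*log2(0.68) = 0.526034 + 0.378347 = 0.9044. Pe*log2(M-1) = 0.32*log2(47) = 1.777468. Bound = H(Pe) + Pe*log2(M-1) = 0.526034 + 0.378347 + 1.777468 = 2.6818

2.6818 bits


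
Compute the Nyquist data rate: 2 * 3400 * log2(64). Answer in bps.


Rate = 2 * B * log2(M) = 2 * 3400 * 6.0 = 40800.0

40800.0 bps


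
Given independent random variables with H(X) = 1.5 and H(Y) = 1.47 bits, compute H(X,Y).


For independent variables, H(X,Y) = H(X) + H(Y) = 1.5 + 1.47 = 2.97

2.97 bits


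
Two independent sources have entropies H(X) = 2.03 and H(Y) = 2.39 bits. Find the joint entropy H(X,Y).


For independent variables, H(X,Y) = H(X) + H(Y) = 2.03 + 2.39 = 4.42

4.42 bits


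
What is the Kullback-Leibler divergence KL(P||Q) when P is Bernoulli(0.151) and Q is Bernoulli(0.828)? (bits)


KL = p*log2(p/q) + (1-p)*log2((1-p)/(1-q)) = 0.151*log2(0.151/0.828) + 0.849*log2(0.849/0.172) = 1.5848

1.5848 bits


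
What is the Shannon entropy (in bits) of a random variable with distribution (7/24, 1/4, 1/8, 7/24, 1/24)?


H = -sum(p_i * log2(p_i)). Terms: -(7/24)*log2(7/24) = 0.518469; -(1/4)*log2(1/4) = 0.500000; -(1/8)*log2(1/8) = 0.375000; -(7/24)*log2(7/24) = 0.518469; -(1/24)*log2(1/24) = 0.191040. H = 0.518469 + 0.500000 + 0.375000 + 0.518469 + 0.191040 = 2.103

2.103 bits


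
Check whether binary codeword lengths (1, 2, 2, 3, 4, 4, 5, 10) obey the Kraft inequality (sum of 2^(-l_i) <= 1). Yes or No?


Kraft sum = sum(2^(-l_i)) = 1.2822, need <= 1. Result: violated (a binary prefix-free code with these lengths cannot exist)

No


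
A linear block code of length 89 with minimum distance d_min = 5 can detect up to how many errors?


Detection capability = d_min - 1 = 5 - 1 = 4

4 errors


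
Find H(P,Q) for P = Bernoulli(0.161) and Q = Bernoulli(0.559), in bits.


H(P,Q) = -p*log2(q) - (1-p)*log2(1-q). -0.161*log2(0.559) = 0.135092; -0.839*log2(0.441) = 0.990984. H(P,Q) = 0.135092 + 0.990984 = 1.1261

1.1261 bits


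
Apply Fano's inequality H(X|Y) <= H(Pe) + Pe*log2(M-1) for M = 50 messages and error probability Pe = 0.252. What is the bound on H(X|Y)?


H(Pe) = -Pe*log2(Pe) - (1-Pe)*log2(1-Pe) = -0.252*log2(0.252) - 0.748*log2(0.748) = 0.501103 + 0.313330 = 0.8144. Pe*log2(M-1) = 0.252*log2(49) = 1.414907. Bound = H(Pe) + Pe*log2(M-1) = 0.501103 + 0.313330 + 1.414907 = 2.2293

2.2293 bits


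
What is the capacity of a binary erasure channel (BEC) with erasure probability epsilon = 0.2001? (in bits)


C = 1 - epsilon = 1 - 0.2001 = 0.7999

0.7999 bits


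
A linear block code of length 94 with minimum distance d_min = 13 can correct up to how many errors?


Correction capability = floor((d-1)/2) = floor((13-1)/2) = 6

6 errors


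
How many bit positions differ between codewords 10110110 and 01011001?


Count differing positions: ^ ^ ^ . ^ ^ ^ ^ = 7 differences

7


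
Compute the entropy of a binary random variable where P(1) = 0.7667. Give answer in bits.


H = -p*log2(p) - (1-p)*log2(1-p). -0.7667*log2(0.7667) = 0.293850; -0.2333*log2(0.2333) = 0.489870. H = 0.293850 + 0.489870 = 0.7837

0.7837 bits


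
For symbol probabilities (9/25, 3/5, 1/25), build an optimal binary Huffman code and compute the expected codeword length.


Huffman construction (repeatedly merge the two least-probable nodes; each merge adds 1 bit to every symbol beneath it): 1/25 + 9/25 = 2/5; 2/5 + 3/5 = 1. Resulting codeword lengths (in the order the probabilities were given): (2, 1, 2). L_avg = sum(p_i * l_i) = 9/25*2 + 3/5*1 + 1/25*2 = 7/5 = 1.4

1.4 bits


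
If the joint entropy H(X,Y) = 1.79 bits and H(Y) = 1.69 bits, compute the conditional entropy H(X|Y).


H(X|Y) = H(X,Y) - H(Y) = 1.79 - 1.69 = 0.1

0.1 bits


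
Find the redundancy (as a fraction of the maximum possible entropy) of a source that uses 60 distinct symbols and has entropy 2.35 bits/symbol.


H_max = log2(K) = log2(60) = 5.9069 bits/symbol. Redundancy = 1 - H/H_max = 1 - 2.35/5.9069 = 1 - 0.3978 = 0.6022

0.6022


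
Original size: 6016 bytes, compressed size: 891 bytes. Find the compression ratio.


Ratio = original / compressed = 6016 / 891 = 6.752

6.752


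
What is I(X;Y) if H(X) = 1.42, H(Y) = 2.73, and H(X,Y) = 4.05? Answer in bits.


I(X;Y) = H(X) + H(Y) - H(X,Y) = 1.42 + 2.73 - 4.05 = 0.1

0.1 bits


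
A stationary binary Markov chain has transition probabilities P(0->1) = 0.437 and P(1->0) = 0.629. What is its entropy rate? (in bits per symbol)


Stationary distribution: pi_0 = p10/(p01+p10) = 0.5901, pi_1 = 0.4099. Entropy rate H' = pi_0*H(p01) + pi_1*H(p10) = 0.5901*0.9885 + 0.4099*0.9514 = 0.9733

0.9733 bits/symbol


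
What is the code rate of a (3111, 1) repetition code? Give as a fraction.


Rate = k/n = 1/3111

1/3111


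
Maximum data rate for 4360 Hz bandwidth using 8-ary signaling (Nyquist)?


Rate = 2 * B * log2(M) = 2 * 4360 * 3.0 = 26160.0

26160.0 bps


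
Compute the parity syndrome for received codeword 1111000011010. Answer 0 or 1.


Syndrome = XOR of all bits = 1 XOR 1 XOR 1 XOR 1 XOR 0 XOR 0 XOR 0 XOR 0 XOR 1 XOR 1 XOR 0 XOR 1 XOR 0 = 1

1


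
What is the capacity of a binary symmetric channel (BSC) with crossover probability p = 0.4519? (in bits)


H(p) = -p*log2(p) - (1-p)*log2(1-p) = -0.4519*log2(0.4519) - 0.5481*log2(0.5481) = 0.517843 + 0.475471 = 0.9933. C = 1 - H(p) = 1 - 0.9933 = 0.0067

0.0067 bits


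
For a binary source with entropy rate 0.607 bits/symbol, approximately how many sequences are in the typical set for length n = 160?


log2|A_typical| = nH = 160 * 0.607 = 97.12, so |A_typical| ~ 2^97.12 = 1.722e+29

1.722e+29


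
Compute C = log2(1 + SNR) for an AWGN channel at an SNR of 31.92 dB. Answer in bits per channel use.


SNR_linear = 10^(31.92/10) = 1555.9656; C = log2(1 + SNR_linear) = log2(1 + 1555.9656) = 10.6045

10.6045 bits/channel use


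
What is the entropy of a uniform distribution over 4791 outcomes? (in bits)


H = log2(n) = log2(4791) = 12.2261

12.2261 bits


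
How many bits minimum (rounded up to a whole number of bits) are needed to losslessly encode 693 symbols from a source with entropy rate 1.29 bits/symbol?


Minimum bits >= n * H = 693 * 1.29 = 893.97, rounded up to a whole number of bits = 894

894 bits


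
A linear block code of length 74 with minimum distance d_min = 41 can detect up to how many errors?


Detection capability = d_min - 1 = 41 - 1 = 40

40 errors


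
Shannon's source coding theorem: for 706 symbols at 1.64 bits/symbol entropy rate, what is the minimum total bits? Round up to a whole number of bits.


Minimum bits >= n * H = 706 * 1.64 = 1157.84, rounded up to a whole number of bits = 1158

1158 bits


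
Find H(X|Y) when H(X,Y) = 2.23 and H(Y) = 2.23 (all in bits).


H(X|Y) = H(X,Y) - H(Y) = 2.23 - 2.23 = 0.0

0.0 bits


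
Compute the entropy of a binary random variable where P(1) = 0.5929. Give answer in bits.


H = -p*log2(p) - (1-p)*log2(1-p). -0.5929*log2(0.5929) = 0.447129; -0.4071*log2(0.4071) = 0.527823. H = 0.447129 + 0.527823 = 0.975

0.975 bits


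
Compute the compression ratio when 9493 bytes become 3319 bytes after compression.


Ratio = original / compressed = 9493 / 3319 = 2.8602

2.8602


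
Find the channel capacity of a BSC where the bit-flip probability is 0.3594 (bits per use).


H(p) = -p*log2(p) - (1-p)*log2(1-p) = -0.3594*log2(0.3594) - 0.6406*log2(0.6406) = 0.530596 + 0.411588 = 0.9422. C = 1 - H(p) = 1 - 0.9422 = 0.0578

0.0578 bits


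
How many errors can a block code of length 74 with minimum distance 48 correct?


Correction capability = floor((d-1)/2) = floor((48-1)/2) = 23

23 errors


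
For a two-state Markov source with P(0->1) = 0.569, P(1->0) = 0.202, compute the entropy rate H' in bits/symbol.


Stationary distribution: pi_0 = p10/(p01+p10) = 0.262, pi_1 = 0.738. Entropy rate H' = pi_0*H(p01) + pi_1*H(p10) = 0.262*0.9862 + 0.738*0.7259 = 0.7941

0.7941 bits/symbol


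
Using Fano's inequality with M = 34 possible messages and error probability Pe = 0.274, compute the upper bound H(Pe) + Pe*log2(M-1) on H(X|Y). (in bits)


H(Pe) = -Pe*log2(Pe) - (1-Pe)*log2(1-Pe) = -0.274*log2(0.274) - 0.726*log2(0.726) = 0.511764 + 0.335382 = 0.8471. Pe*log2(M-1) = 0.274*log2(33) = 1.382164. Bound = H(Pe) + Pe*log2(M-1) = 0.511764 + 0.335382 + 1.382164 = 2.2293

2.2293 bits


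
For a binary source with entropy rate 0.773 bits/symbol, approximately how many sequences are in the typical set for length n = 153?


log2|A_typical| = nH = 153 * 0.773 = 118.269, so |A_typical| ~ 2^118.269 = 4.004e+35

4.004e+35


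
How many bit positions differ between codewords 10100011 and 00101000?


Count differing positions: ^ . . . ^ . ^ ^ = 4 differences

4


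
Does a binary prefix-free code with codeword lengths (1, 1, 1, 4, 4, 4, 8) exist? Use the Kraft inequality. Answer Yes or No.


Kraft sum = sum(2^(-l_i)) = 1.6914, need <= 1. Result: violated (a binary prefix-free code with these lengths cannot exist)

No


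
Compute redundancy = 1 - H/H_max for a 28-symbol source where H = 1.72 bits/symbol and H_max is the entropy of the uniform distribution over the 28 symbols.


H_max = log2(K) = log2(28) = 4.8074 bits/symbol. Redundancy = 1 - H/H_max = 1 - 1.72/4.8074 = 1 - 0.3578 = 0.6422

0.6422


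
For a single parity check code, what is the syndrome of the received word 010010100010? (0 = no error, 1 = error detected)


Syndrome = XOR of all bits = 0 XOR 1 XOR 0 XOR 0 XOR 1 XOR 0 XOR 1 XOR 0 XOR 0 XOR 0 XOR 1 XOR 0 = 0

0


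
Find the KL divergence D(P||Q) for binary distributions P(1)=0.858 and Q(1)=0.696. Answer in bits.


KL = p*log2(p/q) + (1-p)*log2((1-p)/(1-q)) = 0.858*log2(0.858/0.696) + 0.142*log2(0.142/0.304) = 0.1031

0.1031 bits


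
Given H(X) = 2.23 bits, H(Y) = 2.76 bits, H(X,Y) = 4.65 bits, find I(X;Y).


I(X;Y) = H(X) + H(Y) - H(X,Y) = 2.23 + 2.76 - 4.65 = 0.34

0.34 bits


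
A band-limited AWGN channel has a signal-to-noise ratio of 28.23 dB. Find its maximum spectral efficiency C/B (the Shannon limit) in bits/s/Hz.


SNR_linear = 10^(28.23/10) = 665.2732; C/B = log2(1 + SNR_linear) = log2(1 + 665.2732) = 9.38

9.38 bits/s/Hz


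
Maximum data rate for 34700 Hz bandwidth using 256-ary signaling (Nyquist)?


Rate = 2 * B * log2(M) = 2 * 34700 * 8.0 = 555200.0

555200.0 bps


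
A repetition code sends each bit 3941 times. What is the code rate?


Rate = k/n = 1/3941

1/3941


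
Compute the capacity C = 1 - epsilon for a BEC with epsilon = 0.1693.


C = 1 - epsilon = 1 - 0.1693 = 0.8307

0.8307 bits


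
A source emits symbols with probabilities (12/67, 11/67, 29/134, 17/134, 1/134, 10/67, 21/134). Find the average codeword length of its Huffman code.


Huffman construction (repeatedly merge the two least-probable nodes; each merge adds 1 bit to every symbol beneath it): 1/134 + 17/134 = 9/67; 9/67 + 10/67 = 19/67; 21/134 + 11/67 = 43/134; 12/67 + 29/134 = 53/134; 19/67 + 43/134 = 81/134; 53/134 + 81/134 = 1. Resulting codeword lengths (in the order the probabilities were given): (2, 3, 2, 4, 4, 3, 3). L_avg = sum(p_i * l_i) = 12/67*2 + 11/67*3 + 29/134*2 + 17/134*4 + 1/134*4 + 10/67*3 + 21/134*3 = 367/134 = 2.7388

2.7388 bits


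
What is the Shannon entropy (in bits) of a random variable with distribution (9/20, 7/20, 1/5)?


H = -sum(p_i * log2(p_i)). Terms: -(9/20)*log2(9/20) = 0.518401; -(7/20)*log2(7/20) = 0.530101; -(1/5)*log2(1/5) = 0.464386. H = 0.518401 + 0.530101 + 0.464386 = 1.5129

1.5129 bits


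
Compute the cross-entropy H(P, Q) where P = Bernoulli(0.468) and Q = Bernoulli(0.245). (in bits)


H(P,Q) = -p*log2(q) - (1-p)*log2(1-q). -0.468*log2(0.245) = 0.949640; -0.532*log2(0.755) = 0.215700. H(P,Q) = 0.949640 + 0.215700 = 1.1653

1.1653 bits


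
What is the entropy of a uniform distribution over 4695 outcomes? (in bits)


H = log2(n) = log2(4695) = 12.1969

12.1969 bits


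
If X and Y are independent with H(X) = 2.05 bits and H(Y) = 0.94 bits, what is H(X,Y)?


For independent variables, H(X,Y) = H(X) + H(Y) = 2.05 + 0.94 = 2.99

2.99 bits


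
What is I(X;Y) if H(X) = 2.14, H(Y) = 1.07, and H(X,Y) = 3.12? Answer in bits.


I(X;Y) = H(X) + H(Y) - H(X,Y) = 2.14 + 1.07 - 3.12 = 0.09

0.09 bits


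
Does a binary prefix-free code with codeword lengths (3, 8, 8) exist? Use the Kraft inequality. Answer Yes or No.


Kraft sum = sum(2^(-l_i)) = 0.1328, need <= 1. Result: satisfied (a binary prefix-free code with these lengths exists)

Yes


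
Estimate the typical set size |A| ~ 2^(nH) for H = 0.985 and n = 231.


log2|A_typical| = nH = 231 * 0.985 = 227.535, so |A_typical| ~ 2^227.535 = 3.125e+68

3.125e+68


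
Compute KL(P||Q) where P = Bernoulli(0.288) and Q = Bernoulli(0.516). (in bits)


KL = p*log2(p/q) + (1-p)*log2((1-p)/(1-q)) = 0.288*log2(0.288/0.516) + 0.712*log2(0.712/0.484) = 0.1542

0.1542 bits


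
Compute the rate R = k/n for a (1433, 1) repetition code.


Rate = k/n = 1/1433

1/1433


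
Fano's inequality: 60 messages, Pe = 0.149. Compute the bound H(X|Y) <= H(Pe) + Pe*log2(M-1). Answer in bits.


H(Pe) = -Pe*log2(Pe) - (1-Pe)*log2(1-Pe) = -0.149*log2(0.149) - 0.851*log2(0.851) = 0.409246 + 0.198086 = 0.6073. Pe*log2(M-1) = 0.149*log2(59) = 0.876514. Bound = H(Pe) + Pe*log2(M-1) = 0.409246 + 0.198086 + 0.876514 = 1.4838

1.4838 bits


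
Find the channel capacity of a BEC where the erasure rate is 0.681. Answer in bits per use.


C = 1 - epsilon = 1 - 0.681 = 0.319

0.319 bits


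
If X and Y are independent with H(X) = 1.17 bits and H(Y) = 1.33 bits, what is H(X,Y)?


For independent variables, H(X,Y) = H(X) + H(Y) = 1.17 + 1.33 = 2.5

2.5 bits


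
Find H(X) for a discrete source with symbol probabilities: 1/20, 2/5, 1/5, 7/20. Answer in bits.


H = -sum(p_i * log2(p_i)). Terms: -(1/20)*log2(1/20) = 0.216096; -(2/5)*log2(2/5) = 0.528771; -(1/5)*log2(1/5) = 0.464386; -(7/20)*log2(7/20) = 0.530101. H = 0.216096 + 0.528771 + 0.464386 + 0.530101 = 1.7394

1.7394 bits


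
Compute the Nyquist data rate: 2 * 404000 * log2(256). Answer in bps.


Rate = 2 * B * log2(M) = 2 * 404000 * 8.0 = 6464000.0

6464000.0 bps


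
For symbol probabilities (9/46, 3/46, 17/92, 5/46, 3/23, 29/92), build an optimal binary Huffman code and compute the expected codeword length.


Huffman construction (repeatedly merge the two least-probable nodes; each merge adds 1 bit to every symbol beneath it): 3/46 + 5/46 = 4/23; 3/23 + 4/23 = 7/23; 17/92 + 9/46 = 35/92; 7/23 + 29/92 = 57/92; 35/92 + 57/92 = 1. Resulting codeword lengths (in the order the probabilities were given): (2, 4, 2, 4, 3, 2). L_avg = sum(p_i * l_i) = 9/46*2 + 3/46*4 + 17/92*2 + 5/46*4 + 3/23*3 + 29/92*2 = 57/23 = 2.4783

2.4783 bits


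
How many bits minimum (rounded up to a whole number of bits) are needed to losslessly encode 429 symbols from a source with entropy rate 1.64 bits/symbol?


Minimum bits >= n * H = 429 * 1.64 = 703.56, rounded up to a whole number of bits = 704

704 bits


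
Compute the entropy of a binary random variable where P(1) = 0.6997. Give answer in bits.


H = -p*log2(p) - (1-p)*log2(1-p). -0.6997*log2(0.6997) = 0.360480; -0.3003*log2(0.3003) = 0.521178. H = 0.360480 + 0.521178 = 0.8817

0.8817 bits


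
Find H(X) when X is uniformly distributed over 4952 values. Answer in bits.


H = log2(n) = log2(4952) = 12.2738

12.2738 bits


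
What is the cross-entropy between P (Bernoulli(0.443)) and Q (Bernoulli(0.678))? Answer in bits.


H(P,Q) = -p*log2(q) - (1-p)*log2(1-q). -0.443*log2(0.678) = 0.248365; -0.557*log2(0.322) = 0.910621. H(P,Q) = 0.248365 + 0.910621 = 1.159

1.159 bits


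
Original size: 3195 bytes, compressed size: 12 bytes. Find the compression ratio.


Ratio = original / compressed = 3195 / 12 = 266.25

266.25


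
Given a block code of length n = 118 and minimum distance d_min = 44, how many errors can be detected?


Detection capability = d_min - 1 = 44 - 1 = 43

43 errors


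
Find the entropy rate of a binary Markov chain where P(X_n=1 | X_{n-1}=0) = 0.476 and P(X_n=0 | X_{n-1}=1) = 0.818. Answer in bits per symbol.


Stationary distribution: pi_0 = p10/(p01+p10) = 0.6321, pi_1 = 0.3679. Entropy rate H' = pi_0*H(p01) + pi_1*H(p10) = 0.6321*0.9983 + 0.3679*0.6844 = 0.8829

0.8829 bits/symbol


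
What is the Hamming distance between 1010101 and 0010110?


Count differing positions: ^ . . . . ^ ^ = 3 differences

3


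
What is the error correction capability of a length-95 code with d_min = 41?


Correction capability = floor((d-1)/2) = floor((41-1)/2) = 20

20 errors


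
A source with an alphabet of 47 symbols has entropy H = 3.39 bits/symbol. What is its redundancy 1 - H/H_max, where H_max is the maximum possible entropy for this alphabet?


H_max = log2(K) = log2(47) = 5.5546 bits/symbol. Redundancy = 1 - H/H_max = 1 - 3.39/5.5546 = 1 - 0.6103 = 0.3897

0.3897


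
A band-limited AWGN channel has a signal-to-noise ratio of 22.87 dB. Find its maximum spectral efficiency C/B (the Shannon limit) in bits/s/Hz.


SNR_linear = 10^(22.87/10) = 193.6422; C/B = log2(1 + SNR_linear) = log2(1 + 193.6422) = 7.6047

7.6047 bits/s/Hz


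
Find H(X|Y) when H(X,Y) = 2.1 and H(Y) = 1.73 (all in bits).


H(X|Y) = H(X,Y) - H(Y) = 2.1 - 1.73 = 0.37

0.37 bits


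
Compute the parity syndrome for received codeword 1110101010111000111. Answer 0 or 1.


Syndrome = XOR of all bits = 1 XOR 1 XOR 1 XOR 0 XOR 1 XOR 0 XOR 1 XOR 0 XOR 1 XOR 0 XOR 1 XOR 1 XOR 1 XOR 0 XOR 0 XOR 0 XOR 1 XOR 1 XOR 1 = 0

0


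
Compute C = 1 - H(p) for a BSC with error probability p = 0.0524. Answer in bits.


H(p) = -p*log2(p) - (1-p)*log2(1-p) = -0.0524*log2(0.0524) - 0.9476*log2(0.9476) = 0.222925 + 0.073581 = 0.2965. C = 1 - H(p) = 1 - 0.2965 = 0.7035

0.7035 bits


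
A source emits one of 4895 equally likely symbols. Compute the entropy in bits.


H = log2(n) = log2(4895) = 12.2571

12.2571 bits


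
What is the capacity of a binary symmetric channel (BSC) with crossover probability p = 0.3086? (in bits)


H(p) = -p*log2(p) - (1-p)*log2(1-p) = -0.3086*log2(0.3086) - 0.6914*log2(0.6914) = 0.523444 + 0.368107 = 0.8916. C = 1 - H(p) = 1 - 0.8916 = 0.1084

0.1084 bits


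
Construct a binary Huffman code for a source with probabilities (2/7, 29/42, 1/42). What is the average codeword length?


Huffman construction (repeatedly merge the two least-probable nodes; each merge adds 1 bit to every symbol beneath it): 1/42 + 2/7 = 13/42; 13/42 + 29/42 = 1. Resulting codeword lengths (in the order the probabilities were given): (2, 1, 2). L_avg = sum(p_i * l_i) = 2/7*2 + 29/42*1 + 1/42*2 = 55/42 = 1.3095

1.3095 bits


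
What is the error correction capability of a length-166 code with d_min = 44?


Correction capability = floor((d-1)/2) = floor((44-1)/2) = 21

21 errors


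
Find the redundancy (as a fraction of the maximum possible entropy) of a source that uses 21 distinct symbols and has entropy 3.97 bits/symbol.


H_max = log2(K) = log2(21) = 4.3923 bits/symbol. Redundancy = 1 - H/H_max = 1 - 3.97/4.3923 = 1 - 0.9039 = 0.0961

0.0961


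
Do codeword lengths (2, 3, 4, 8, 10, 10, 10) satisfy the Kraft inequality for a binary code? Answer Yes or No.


Kraft sum = sum(2^(-l_i)) = 0.4443, need <= 1. Result: satisfied (a binary prefix-free code with these lengths exists)

Yes


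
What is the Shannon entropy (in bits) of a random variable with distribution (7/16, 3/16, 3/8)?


H = -sum(p_i * log2(p_i)). Terms: -(7/16)*log2(7/16) = 0.521782; -(3/16)*log2(3/16) = 0.452820; -(3/8)*log2(3/8) = 0.530639. H = 0.521782 + 0.452820 + 0.530639 = 1.5052

1.5052 bits


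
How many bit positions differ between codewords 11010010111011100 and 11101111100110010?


Count differing positions: . . ^ ^ ^ ^ . ^ . ^ ^ ^ . ^ ^ ^ . = 11 differences

11


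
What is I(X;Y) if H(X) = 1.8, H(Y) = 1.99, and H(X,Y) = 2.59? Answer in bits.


I(X;Y) = H(X) + H(Y) - H(X,Y) = 1.8 + 1.99 - 2.59 = 1.2

1.2 bits


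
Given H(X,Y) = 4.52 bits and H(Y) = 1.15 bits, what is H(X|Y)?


H(X|Y) = H(X,Y) - H(Y) = 4.52 - 1.15 = 3.37

3.37 bits


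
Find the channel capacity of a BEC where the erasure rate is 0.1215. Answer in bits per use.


C = 1 - epsilon = 1 - 0.1215 = 0.8785

0.8785 bits


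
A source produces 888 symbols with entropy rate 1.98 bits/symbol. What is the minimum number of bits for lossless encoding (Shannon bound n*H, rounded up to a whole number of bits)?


Minimum bits >= n * H = 888 * 1.98 = 1758.24, rounded up to a whole number of bits = 1759

1759 bits


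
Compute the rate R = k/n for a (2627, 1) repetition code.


Rate = k/n = 1/2627

1/2627


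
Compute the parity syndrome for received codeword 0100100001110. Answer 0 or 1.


Syndrome = XOR of all bits = 0 XOR 1 XOR 0 XOR 0 XOR 1 XOR 0 XOR 0 XOR 0 XOR 0 XOR 1 XOR 1 XOR 1 XOR 0 = 1

1


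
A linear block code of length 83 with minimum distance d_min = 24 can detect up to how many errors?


Detection capability = d_min - 1 = 24 - 1 = 23

23 errors


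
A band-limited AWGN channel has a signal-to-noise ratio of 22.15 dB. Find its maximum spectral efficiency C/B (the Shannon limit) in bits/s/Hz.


SNR_linear = 10^(22.15/10) = 164.059; C/B = log2(1 + SNR_linear) = log2(1 + 164.059) = 7.3668

7.3668 bits/s/Hz


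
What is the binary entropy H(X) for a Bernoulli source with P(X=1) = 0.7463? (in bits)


H = -p*log2(p) - (1-p)*log2(1-p). -0.7463*log2(0.7463) = 0.315067; -0.2537*log2(0.2537) = 0.502023. H = 0.315067 + 0.502023 = 0.8171

0.8171 bits


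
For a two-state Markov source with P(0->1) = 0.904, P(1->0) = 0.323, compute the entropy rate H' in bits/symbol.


Stationary distribution: pi_0 = p10/(p01+p10) = 0.2632, pi_1 = 0.7368. Entropy rate H' = pi_0*H(p01) + pi_1*H(p10) = 0.2632*0.4562 + 0.7368*0.9076 = 0.7888

0.7888 bits/symbol


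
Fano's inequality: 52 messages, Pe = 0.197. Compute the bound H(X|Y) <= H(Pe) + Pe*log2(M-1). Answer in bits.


H(Pe) = -Pe*log2(Pe) - (1-Pe)*log2(1-Pe) = -0.197*log2(0.197) - 0.803*log2(0.803) = 0.461715 + 0.254172 = 0.7159. Pe*log2(M-1) = 0.197*log2(51) = 1.117468. Bound = H(Pe) + Pe*log2(M-1) = 0.461715 + 0.254172 + 1.117468 = 1.8334

1.8334 bits


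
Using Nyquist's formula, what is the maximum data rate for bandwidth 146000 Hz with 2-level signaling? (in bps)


Rate = 2 * B * log2(M) = 2 * 146000 * 1.0 = 292000.0

292000.0 bps


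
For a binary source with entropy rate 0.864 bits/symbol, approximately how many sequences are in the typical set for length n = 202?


log2|A_typical| = nH = 202 * 0.864 = 174.528, so |A_typical| ~ 2^174.528 = 3.453e+52

3.453e+52


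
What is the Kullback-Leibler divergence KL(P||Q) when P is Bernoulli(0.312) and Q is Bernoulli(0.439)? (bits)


KL = p*log2(p/q) + (1-p)*log2((1-p)/(1-q)) = 0.312*log2(0.312/0.439) + 0.688*log2(0.688/0.561) = 0.0488

0.0488 bits


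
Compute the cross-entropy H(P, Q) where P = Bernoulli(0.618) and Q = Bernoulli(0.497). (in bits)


H(P,Q) = -p*log2(q) - (1-p)*log2(1-q). -0.618*log2(0.497) = 0.623366; -0.382*log2(0.503) = 0.378703. H(P,Q) = 0.623366 + 0.378703 = 1.0021

1.0021 bits


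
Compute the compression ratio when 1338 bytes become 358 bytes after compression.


Ratio = original / compressed = 1338 / 358 = 3.7374

3.7374


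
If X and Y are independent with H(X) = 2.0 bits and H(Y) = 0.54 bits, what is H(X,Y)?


For independent variables, H(X,Y) = H(X) + H(Y) = 2.0 + 0.54 = 2.54

2.54 bits


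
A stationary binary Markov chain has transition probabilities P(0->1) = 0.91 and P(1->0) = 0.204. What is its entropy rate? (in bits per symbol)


Stationary distribution: pi_0 = p10/(p01+p10) = 0.1831, pi_1 = 0.8169. Entropy rate H' = pi_0*H(p01) + pi_1*H(p10) = 0.1831*0.4365 + 0.8169*0.7299 = 0.6761

0.6761 bits/symbol


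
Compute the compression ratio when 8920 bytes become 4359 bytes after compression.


Ratio = original / compressed = 8920 / 4359 = 2.0463

2.0463


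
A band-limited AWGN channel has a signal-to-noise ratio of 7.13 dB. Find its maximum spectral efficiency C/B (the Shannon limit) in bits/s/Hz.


SNR_linear = 10^(7.13/10) = 5.1642; C/B = log2(1 + SNR_linear) = log2(1 + 5.1642) = 2.6239

2.6239 bits/s/Hz


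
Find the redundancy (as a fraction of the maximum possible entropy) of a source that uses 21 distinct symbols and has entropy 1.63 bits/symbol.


H_max = log2(K) = log2(21) = 4.3923 bits/symbol. Redundancy = 1 - H/H_max = 1 - 1.63/4.3923 = 1 - 0.3711 = 0.6289

0.6289


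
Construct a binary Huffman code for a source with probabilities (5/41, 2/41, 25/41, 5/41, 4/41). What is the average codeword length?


Huffman construction (repeatedly merge the two least-probable nodes; each merge adds 1 bit to every symbol beneath it): 2/41 + 4/41 = 6/41; 5/41 + 5/41 = 10/41; 6/41 + 10/41 = 16/41; 16/41 + 25/41 = 1. Resulting codeword lengths (in the order the probabilities were given): (3, 3, 1, 3, 3). L_avg = sum(p_i * l_i) = 5/41*3 + 2/41*3 + 25/41*1 + 5/41*3 + 4/41*3 = 73/41 = 1.7805

1.7805 bits


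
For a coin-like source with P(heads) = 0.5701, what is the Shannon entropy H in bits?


H = -p*log2(p) - (1-p)*log2(1-p). -0.5701*log2(0.5701) = 0.462188; -0.4299*log2(0.4299) = 0.523587. H = 0.462188 + 0.523587 = 0.9858

0.9858 bits


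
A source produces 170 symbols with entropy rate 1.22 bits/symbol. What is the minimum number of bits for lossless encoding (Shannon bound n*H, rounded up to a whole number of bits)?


Minimum bits >= n * H = 170 * 1.22 = 207.4, rounded up to a whole number of bits = 208

208 bits


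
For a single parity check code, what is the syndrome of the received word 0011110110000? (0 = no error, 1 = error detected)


Syndrome = XOR of all bits = 0 XOR 0 XOR 1 XOR 1 XOR 1 XOR 1 XOR 0 XOR 1 XOR 1 XOR 0 XOR 0 XOR 0 XOR 0 = 0

0


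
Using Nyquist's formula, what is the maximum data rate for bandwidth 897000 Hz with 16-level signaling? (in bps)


Rate = 2 * B * log2(M) = 2 * 897000 * 4.0 = 7176000.0

7176000.0 bps


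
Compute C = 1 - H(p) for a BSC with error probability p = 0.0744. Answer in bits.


H(p) = -p*log2(p) - (1-p)*log2(1-p) = -0.0744*log2(0.0744) - 0.9256*log2(0.9256) = 0.278892 + 0.103241 = 0.3821. C = 1 - H(p) = 1 - 0.3821 = 0.6179

0.6179 bits


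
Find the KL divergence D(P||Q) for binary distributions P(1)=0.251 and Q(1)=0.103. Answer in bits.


KL = p*log2(p/q) + (1-p)*log2((1-p)/(1-q)) = 0.251*log2(0.251/0.103) + 0.749*log2(0.749/0.897) = 0.1277

0.1277 bits


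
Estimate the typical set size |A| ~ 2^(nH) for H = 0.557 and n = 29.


log2|A_typical| = nH = 29 * 0.557 = 16.153, so |A_typical| ~ 2^16.153 = 7.287e+04

7.287e+04


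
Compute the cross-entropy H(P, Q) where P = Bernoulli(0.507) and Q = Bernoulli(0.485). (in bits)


H(P,Q) = -p*log2(q) - (1-p)*log2(1-q). -0.507*log2(0.485) = 0.529279; -0.493*log2(0.515) = 0.471976. H(P,Q) = 0.529279 + 0.471976 = 1.0013

1.0013 bits


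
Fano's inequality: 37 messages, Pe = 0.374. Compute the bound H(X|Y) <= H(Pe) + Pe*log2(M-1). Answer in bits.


H(Pe) = -Pe*log2(Pe) - (1-Pe)*log2(1-Pe) = -0.374*log2(0.374) - 0.626*log2(0.626) = 0.530665 + 0.423029 = 0.9537. Pe*log2(M-1) = 0.374*log2(36) = 1.933552. Bound = H(Pe) + Pe*log2(M-1) = 0.530665 + 0.423029 + 1.933552 = 2.8872

2.8872 bits


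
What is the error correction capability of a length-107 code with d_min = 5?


Correction capability = floor((d-1)/2) = floor((5-1)/2) = 2

2 errors


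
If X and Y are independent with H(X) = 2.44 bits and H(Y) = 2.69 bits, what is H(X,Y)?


For independent variables, H(X,Y) = H(X) + H(Y) = 2.44 + 2.69 = 5.13

5.13 bits


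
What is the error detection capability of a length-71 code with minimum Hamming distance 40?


Detection capability = d_min - 1 = 40 - 1 = 39

39 errors


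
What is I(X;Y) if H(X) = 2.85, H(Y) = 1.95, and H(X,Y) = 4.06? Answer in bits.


I(X;Y) = H(X) + H(Y) - H(X,Y) = 2.85 + 1.95 - 4.06 = 0.74

0.74 bits


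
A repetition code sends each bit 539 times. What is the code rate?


Rate = k/n = 1/539

1/539


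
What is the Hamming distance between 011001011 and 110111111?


Count differing positions: ^ . ^ ^ ^ . ^ . . = 5 differences

5


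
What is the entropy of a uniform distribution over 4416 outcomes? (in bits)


H = log2(n) = log2(4416) = 12.1085

12.1085 bits


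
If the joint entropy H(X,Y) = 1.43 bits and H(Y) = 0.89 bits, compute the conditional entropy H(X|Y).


H(X|Y) = H(X,Y) - H(Y) = 1.43 - 0.89 = 0.54

0.54 bits


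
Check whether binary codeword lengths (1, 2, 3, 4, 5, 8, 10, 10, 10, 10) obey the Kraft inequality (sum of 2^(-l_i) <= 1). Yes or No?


Kraft sum = sum(2^(-l_i)) = 0.9766, need <= 1. Result: satisfied (a binary prefix-free code with these lengths exists)

Yes


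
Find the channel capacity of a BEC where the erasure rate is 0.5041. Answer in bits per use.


C = 1 - epsilon = 1 - 0.5041 = 0.4959

0.4959 bits


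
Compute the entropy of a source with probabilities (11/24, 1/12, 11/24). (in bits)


H = -sum(p_i * log2(p_i)). Terms: -(11/24)*log2(11/24) = 0.515868; -(1/12)*log2(1/12) = 0.298747; -(11/24)*log2(11/24) = 0.515868. H = 0.515868 + 0.298747 + 0.515868 = 1.3305

1.3305 bits


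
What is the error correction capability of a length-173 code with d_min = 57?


Correction capability = floor((d-1)/2) = floor((57-1)/2) = 28

28 errors


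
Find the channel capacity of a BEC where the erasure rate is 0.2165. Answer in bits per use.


C = 1 - epsilon = 1 - 0.2165 = 0.7835

0.7835 bits


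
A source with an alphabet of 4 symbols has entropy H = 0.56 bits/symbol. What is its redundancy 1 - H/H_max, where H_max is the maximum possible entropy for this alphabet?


H_max = log2(K) = log2(4) = 2.0 bits/symbol. Redundancy = 1 - H/H_max = 1 - 0.56/2.0 = 1 - 0.28 = 0.72

0.72


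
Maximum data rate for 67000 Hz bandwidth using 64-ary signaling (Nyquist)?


Rate = 2 * B * log2(M) = 2 * 67000 * 6.0 = 804000.0

804000.0 bps


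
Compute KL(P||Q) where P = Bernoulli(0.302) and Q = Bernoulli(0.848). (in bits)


KL = p*log2(p/q) + (1-p)*log2((1-p)/(1-q)) = 0.302*log2(0.302/0.848) + 0.698*log2(0.698/0.152) = 1.0852

1.0852 bits


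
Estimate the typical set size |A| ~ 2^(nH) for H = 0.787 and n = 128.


log2|A_typical| = nH = 128 * 0.787 = 100.736, so |A_typical| ~ 2^100.736 = 2.111e+30

2.111e+30


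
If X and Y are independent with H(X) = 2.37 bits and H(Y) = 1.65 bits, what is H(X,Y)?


For independent variables, H(X,Y) = H(X) + H(Y) = 2.37 + 1.65 = 4.02

4.02 bits


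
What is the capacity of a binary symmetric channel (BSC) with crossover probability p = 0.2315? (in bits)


H(p) = -p*log2(p) - (1-p)*log2(1-p) = -0.2315*log2(0.2315) - 0.7685*log2(0.7685) = 0.488677 + 0.291940 = 0.7806. C = 1 - H(p) = 1 - 0.7806 = 0.2194

0.2194 bits


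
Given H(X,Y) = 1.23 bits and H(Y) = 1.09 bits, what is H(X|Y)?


H(X|Y) = H(X,Y) - H(Y) = 1.23 - 1.09 = 0.14

0.14 bits


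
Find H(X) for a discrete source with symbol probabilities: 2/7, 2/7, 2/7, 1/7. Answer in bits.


H = -sum(p_i * log2(p_i)). Terms: -(2/7)*log2(2/7) = 0.516387; -(2/7)*log2(2/7) = 0.516387; -(2/7)*log2(2/7) = 0.516387; -(1/7)*log2(1/7) = 0.401051. H = 0.516387 + 0.516387 + 0.516387 + 0.401051 = 1.9502

1.9502 bits


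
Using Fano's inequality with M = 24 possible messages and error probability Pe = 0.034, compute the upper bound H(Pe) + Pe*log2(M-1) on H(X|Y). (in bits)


H(Pe) = -Pe*log2(Pe) - (1-Pe)*log2(1-Pe) = -0.034*log2(0.034) - 0.966*log2(0.966) = 0.165863 + 0.048208 = 0.2141. Pe*log2(M-1) = 0.034*log2(23) = 0.153801. Bound = H(Pe) + Pe*log2(M-1) = 0.165863 + 0.048208 + 0.153801 = 0.3679

0.3679 bits


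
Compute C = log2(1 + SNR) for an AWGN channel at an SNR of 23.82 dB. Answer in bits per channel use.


SNR_linear = 10^(23.82/10) = 240.9905; C = log2(1 + SNR_linear) = log2(1 + 240.9905) = 7.9188

7.9188 bits/channel use
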